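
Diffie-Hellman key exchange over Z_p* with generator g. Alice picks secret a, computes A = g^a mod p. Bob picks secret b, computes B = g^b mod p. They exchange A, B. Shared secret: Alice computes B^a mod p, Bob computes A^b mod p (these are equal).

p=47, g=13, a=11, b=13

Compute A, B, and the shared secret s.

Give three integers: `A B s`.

Answer: 26 23 40

Derivation:
A = 13^11 mod 47  (bits of 11 = 1011)
  bit 0 = 1: r = r^2 * 13 mod 47 = 1^2 * 13 = 1*13 = 13
  bit 1 = 0: r = r^2 mod 47 = 13^2 = 28
  bit 2 = 1: r = r^2 * 13 mod 47 = 28^2 * 13 = 32*13 = 40
  bit 3 = 1: r = r^2 * 13 mod 47 = 40^2 * 13 = 2*13 = 26
  -> A = 26
B = 13^13 mod 47  (bits of 13 = 1101)
  bit 0 = 1: r = r^2 * 13 mod 47 = 1^2 * 13 = 1*13 = 13
  bit 1 = 1: r = r^2 * 13 mod 47 = 13^2 * 13 = 28*13 = 35
  bit 2 = 0: r = r^2 mod 47 = 35^2 = 3
  bit 3 = 1: r = r^2 * 13 mod 47 = 3^2 * 13 = 9*13 = 23
  -> B = 23
s = B^a = 23^11 mod 47  (bits of 11 = 1011)
  bit 0 = 1: r = r^2 * 23 mod 47 = 1^2 * 23 = 1*23 = 23
  bit 1 = 0: r = r^2 mod 47 = 23^2 = 12
  bit 2 = 1: r = r^2 * 23 mod 47 = 12^2 * 23 = 3*23 = 22
  bit 3 = 1: r = r^2 * 23 mod 47 = 22^2 * 23 = 14*23 = 40
  -> s = B^a = 40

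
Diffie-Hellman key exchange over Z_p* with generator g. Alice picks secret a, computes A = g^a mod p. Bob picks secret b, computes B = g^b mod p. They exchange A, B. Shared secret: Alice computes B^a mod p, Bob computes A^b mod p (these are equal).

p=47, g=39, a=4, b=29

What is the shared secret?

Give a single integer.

A = 39^4 mod 47  (bits of 4 = 100)
  bit 0 = 1: r = r^2 * 39 mod 47 = 1^2 * 39 = 1*39 = 39
  bit 1 = 0: r = r^2 mod 47 = 39^2 = 17
  bit 2 = 0: r = r^2 mod 47 = 17^2 = 7
  -> A = 7
B = 39^29 mod 47  (bits of 29 = 11101)
  bit 0 = 1: r = r^2 * 39 mod 47 = 1^2 * 39 = 1*39 = 39
  bit 1 = 1: r = r^2 * 39 mod 47 = 39^2 * 39 = 17*39 = 5
  bit 2 = 1: r = r^2 * 39 mod 47 = 5^2 * 39 = 25*39 = 35
  bit 3 = 0: r = r^2 mod 47 = 35^2 = 3
  bit 4 = 1: r = r^2 * 39 mod 47 = 3^2 * 39 = 9*39 = 22
  -> B = 22
s = B^a = 22^4 mod 47  (bits of 4 = 100)
  bit 0 = 1: r = r^2 * 22 mod 47 = 1^2 * 22 = 1*22 = 22
  bit 1 = 0: r = r^2 mod 47 = 22^2 = 14
  bit 2 = 0: r = r^2 mod 47 = 14^2 = 8
  -> s = B^a = 8

Answer: 8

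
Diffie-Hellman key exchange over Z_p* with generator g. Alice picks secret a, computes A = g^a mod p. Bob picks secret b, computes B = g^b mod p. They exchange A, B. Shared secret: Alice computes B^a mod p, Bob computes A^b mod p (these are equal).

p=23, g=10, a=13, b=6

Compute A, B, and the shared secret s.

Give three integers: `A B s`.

A = 10^13 mod 23  (bits of 13 = 1101)
  bit 0 = 1: r = r^2 * 10 mod 23 = 1^2 * 10 = 1*10 = 10
  bit 1 = 1: r = r^2 * 10 mod 23 = 10^2 * 10 = 8*10 = 11
  bit 2 = 0: r = r^2 mod 23 = 11^2 = 6
  bit 3 = 1: r = r^2 * 10 mod 23 = 6^2 * 10 = 13*10 = 15
  -> A = 15
B = 10^6 mod 23  (bits of 6 = 110)
  bit 0 = 1: r = r^2 * 10 mod 23 = 1^2 * 10 = 1*10 = 10
  bit 1 = 1: r = r^2 * 10 mod 23 = 10^2 * 10 = 8*10 = 11
  bit 2 = 0: r = r^2 mod 23 = 11^2 = 6
  -> B = 6
s = B^a = 6^13 mod 23  (bits of 13 = 1101)
  bit 0 = 1: r = r^2 * 6 mod 23 = 1^2 * 6 = 1*6 = 6
  bit 1 = 1: r = r^2 * 6 mod 23 = 6^2 * 6 = 13*6 = 9
  bit 2 = 0: r = r^2 mod 23 = 9^2 = 12
  bit 3 = 1: r = r^2 * 6 mod 23 = 12^2 * 6 = 6*6 = 13
  -> s = B^a = 13

Answer: 15 6 13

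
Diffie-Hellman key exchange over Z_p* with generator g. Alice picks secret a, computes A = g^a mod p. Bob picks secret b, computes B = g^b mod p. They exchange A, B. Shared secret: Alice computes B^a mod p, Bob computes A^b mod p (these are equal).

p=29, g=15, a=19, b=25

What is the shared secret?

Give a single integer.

A = 15^19 mod 29  (bits of 19 = 10011)
  bit 0 = 1: r = r^2 * 15 mod 29 = 1^2 * 15 = 1*15 = 15
  bit 1 = 0: r = r^2 mod 29 = 15^2 = 22
  bit 2 = 0: r = r^2 mod 29 = 22^2 = 20
  bit 3 = 1: r = r^2 * 15 mod 29 = 20^2 * 15 = 23*15 = 26
  bit 4 = 1: r = r^2 * 15 mod 29 = 26^2 * 15 = 9*15 = 19
  -> A = 19
B = 15^25 mod 29  (bits of 25 = 11001)
  bit 0 = 1: r = r^2 * 15 mod 29 = 1^2 * 15 = 1*15 = 15
  bit 1 = 1: r = r^2 * 15 mod 29 = 15^2 * 15 = 22*15 = 11
  bit 2 = 0: r = r^2 mod 29 = 11^2 = 5
  bit 3 = 0: r = r^2 mod 29 = 5^2 = 25
  bit 4 = 1: r = r^2 * 15 mod 29 = 25^2 * 15 = 16*15 = 8
  -> B = 8
s = B^a = 8^19 mod 29  (bits of 19 = 10011)
  bit 0 = 1: r = r^2 * 8 mod 29 = 1^2 * 8 = 1*8 = 8
  bit 1 = 0: r = r^2 mod 29 = 8^2 = 6
  bit 2 = 0: r = r^2 mod 29 = 6^2 = 7
  bit 3 = 1: r = r^2 * 8 mod 29 = 7^2 * 8 = 20*8 = 15
  bit 4 = 1: r = r^2 * 8 mod 29 = 15^2 * 8 = 22*8 = 2
  -> s = B^a = 2

Answer: 2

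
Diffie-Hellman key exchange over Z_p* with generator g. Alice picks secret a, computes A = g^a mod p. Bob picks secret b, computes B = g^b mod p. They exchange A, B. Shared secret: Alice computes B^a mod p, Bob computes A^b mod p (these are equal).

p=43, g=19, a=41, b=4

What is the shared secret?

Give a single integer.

A = 19^41 mod 43  (bits of 41 = 101001)
  bit 0 = 1: r = r^2 * 19 mod 43 = 1^2 * 19 = 1*19 = 19
  bit 1 = 0: r = r^2 mod 43 = 19^2 = 17
  bit 2 = 1: r = r^2 * 19 mod 43 = 17^2 * 19 = 31*19 = 30
  bit 3 = 0: r = r^2 mod 43 = 30^2 = 40
  bit 4 = 0: r = r^2 mod 43 = 40^2 = 9
  bit 5 = 1: r = r^2 * 19 mod 43 = 9^2 * 19 = 38*19 = 34
  -> A = 34
B = 19^4 mod 43  (bits of 4 = 100)
  bit 0 = 1: r = r^2 * 19 mod 43 = 1^2 * 19 = 1*19 = 19
  bit 1 = 0: r = r^2 mod 43 = 19^2 = 17
  bit 2 = 0: r = r^2 mod 43 = 17^2 = 31
  -> B = 31
s = B^a = 31^41 mod 43  (bits of 41 = 101001)
  bit 0 = 1: r = r^2 * 31 mod 43 = 1^2 * 31 = 1*31 = 31
  bit 1 = 0: r = r^2 mod 43 = 31^2 = 15
  bit 2 = 1: r = r^2 * 31 mod 43 = 15^2 * 31 = 10*31 = 9
  bit 3 = 0: r = r^2 mod 43 = 9^2 = 38
  bit 4 = 0: r = r^2 mod 43 = 38^2 = 25
  bit 5 = 1: r = r^2 * 31 mod 43 = 25^2 * 31 = 23*31 = 25
  -> s = B^a = 25

Answer: 25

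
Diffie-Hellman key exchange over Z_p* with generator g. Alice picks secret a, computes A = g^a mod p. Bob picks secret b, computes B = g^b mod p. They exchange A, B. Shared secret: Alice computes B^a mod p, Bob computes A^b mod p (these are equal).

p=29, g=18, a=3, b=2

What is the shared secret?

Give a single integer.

Answer: 9

Derivation:
A = 18^3 mod 29  (bits of 3 = 11)
  bit 0 = 1: r = r^2 * 18 mod 29 = 1^2 * 18 = 1*18 = 18
  bit 1 = 1: r = r^2 * 18 mod 29 = 18^2 * 18 = 5*18 = 3
  -> A = 3
B = 18^2 mod 29  (bits of 2 = 10)
  bit 0 = 1: r = r^2 * 18 mod 29 = 1^2 * 18 = 1*18 = 18
  bit 1 = 0: r = r^2 mod 29 = 18^2 = 5
  -> B = 5
s = B^a = 5^3 mod 29  (bits of 3 = 11)
  bit 0 = 1: r = r^2 * 5 mod 29 = 1^2 * 5 = 1*5 = 5
  bit 1 = 1: r = r^2 * 5 mod 29 = 5^2 * 5 = 25*5 = 9
  -> s = B^a = 9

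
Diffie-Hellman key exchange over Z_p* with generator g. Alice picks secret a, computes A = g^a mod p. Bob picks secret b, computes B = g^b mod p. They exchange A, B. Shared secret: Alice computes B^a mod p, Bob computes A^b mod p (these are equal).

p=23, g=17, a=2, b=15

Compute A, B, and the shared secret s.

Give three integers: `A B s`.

A = 17^2 mod 23  (bits of 2 = 10)
  bit 0 = 1: r = r^2 * 17 mod 23 = 1^2 * 17 = 1*17 = 17
  bit 1 = 0: r = r^2 mod 23 = 17^2 = 13
  -> A = 13
B = 17^15 mod 23  (bits of 15 = 1111)
  bit 0 = 1: r = r^2 * 17 mod 23 = 1^2 * 17 = 1*17 = 17
  bit 1 = 1: r = r^2 * 17 mod 23 = 17^2 * 17 = 13*17 = 14
  bit 2 = 1: r = r^2 * 17 mod 23 = 14^2 * 17 = 12*17 = 20
  bit 3 = 1: r = r^2 * 17 mod 23 = 20^2 * 17 = 9*17 = 15
  -> B = 15
s = B^a = 15^2 mod 23  (bits of 2 = 10)
  bit 0 = 1: r = r^2 * 15 mod 23 = 1^2 * 15 = 1*15 = 15
  bit 1 = 0: r = r^2 mod 23 = 15^2 = 18
  -> s = B^a = 18

Answer: 13 15 18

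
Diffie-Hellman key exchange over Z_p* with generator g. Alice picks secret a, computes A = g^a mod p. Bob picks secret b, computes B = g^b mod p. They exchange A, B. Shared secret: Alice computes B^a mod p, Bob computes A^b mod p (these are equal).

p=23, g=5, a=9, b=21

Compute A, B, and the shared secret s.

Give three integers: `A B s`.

A = 5^9 mod 23  (bits of 9 = 1001)
  bit 0 = 1: r = r^2 * 5 mod 23 = 1^2 * 5 = 1*5 = 5
  bit 1 = 0: r = r^2 mod 23 = 5^2 = 2
  bit 2 = 0: r = r^2 mod 23 = 2^2 = 4
  bit 3 = 1: r = r^2 * 5 mod 23 = 4^2 * 5 = 16*5 = 11
  -> A = 11
B = 5^21 mod 23  (bits of 21 = 10101)
  bit 0 = 1: r = r^2 * 5 mod 23 = 1^2 * 5 = 1*5 = 5
  bit 1 = 0: r = r^2 mod 23 = 5^2 = 2
  bit 2 = 1: r = r^2 * 5 mod 23 = 2^2 * 5 = 4*5 = 20
  bit 3 = 0: r = r^2 mod 23 = 20^2 = 9
  bit 4 = 1: r = r^2 * 5 mod 23 = 9^2 * 5 = 12*5 = 14
  -> B = 14
s = B^a = 14^9 mod 23  (bits of 9 = 1001)
  bit 0 = 1: r = r^2 * 14 mod 23 = 1^2 * 14 = 1*14 = 14
  bit 1 = 0: r = r^2 mod 23 = 14^2 = 12
  bit 2 = 0: r = r^2 mod 23 = 12^2 = 6
  bit 3 = 1: r = r^2 * 14 mod 23 = 6^2 * 14 = 13*14 = 21
  -> s = B^a = 21

Answer: 11 14 21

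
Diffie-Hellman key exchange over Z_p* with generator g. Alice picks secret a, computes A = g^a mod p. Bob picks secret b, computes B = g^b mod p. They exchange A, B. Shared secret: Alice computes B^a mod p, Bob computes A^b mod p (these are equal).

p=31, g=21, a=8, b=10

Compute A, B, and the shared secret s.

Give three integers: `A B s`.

A = 21^8 mod 31  (bits of 8 = 1000)
  bit 0 = 1: r = r^2 * 21 mod 31 = 1^2 * 21 = 1*21 = 21
  bit 1 = 0: r = r^2 mod 31 = 21^2 = 7
  bit 2 = 0: r = r^2 mod 31 = 7^2 = 18
  bit 3 = 0: r = r^2 mod 31 = 18^2 = 14
  -> A = 14
B = 21^10 mod 31  (bits of 10 = 1010)
  bit 0 = 1: r = r^2 * 21 mod 31 = 1^2 * 21 = 1*21 = 21
  bit 1 = 0: r = r^2 mod 31 = 21^2 = 7
  bit 2 = 1: r = r^2 * 21 mod 31 = 7^2 * 21 = 18*21 = 6
  bit 3 = 0: r = r^2 mod 31 = 6^2 = 5
  -> B = 5
s = B^a = 5^8 mod 31  (bits of 8 = 1000)
  bit 0 = 1: r = r^2 * 5 mod 31 = 1^2 * 5 = 1*5 = 5
  bit 1 = 0: r = r^2 mod 31 = 5^2 = 25
  bit 2 = 0: r = r^2 mod 31 = 25^2 = 5
  bit 3 = 0: r = r^2 mod 31 = 5^2 = 25
  -> s = B^a = 25

Answer: 14 5 25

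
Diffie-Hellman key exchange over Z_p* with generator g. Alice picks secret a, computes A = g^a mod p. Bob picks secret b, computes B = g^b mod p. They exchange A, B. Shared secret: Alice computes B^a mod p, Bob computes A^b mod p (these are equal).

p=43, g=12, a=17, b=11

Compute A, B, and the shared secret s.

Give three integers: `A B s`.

Answer: 30 26 20

Derivation:
A = 12^17 mod 43  (bits of 17 = 10001)
  bit 0 = 1: r = r^2 * 12 mod 43 = 1^2 * 12 = 1*12 = 12
  bit 1 = 0: r = r^2 mod 43 = 12^2 = 15
  bit 2 = 0: r = r^2 mod 43 = 15^2 = 10
  bit 3 = 0: r = r^2 mod 43 = 10^2 = 14
  bit 4 = 1: r = r^2 * 12 mod 43 = 14^2 * 12 = 24*12 = 30
  -> A = 30
B = 12^11 mod 43  (bits of 11 = 1011)
  bit 0 = 1: r = r^2 * 12 mod 43 = 1^2 * 12 = 1*12 = 12
  bit 1 = 0: r = r^2 mod 43 = 12^2 = 15
  bit 2 = 1: r = r^2 * 12 mod 43 = 15^2 * 12 = 10*12 = 34
  bit 3 = 1: r = r^2 * 12 mod 43 = 34^2 * 12 = 38*12 = 26
  -> B = 26
s = B^a = 26^17 mod 43  (bits of 17 = 10001)
  bit 0 = 1: r = r^2 * 26 mod 43 = 1^2 * 26 = 1*26 = 26
  bit 1 = 0: r = r^2 mod 43 = 26^2 = 31
  bit 2 = 0: r = r^2 mod 43 = 31^2 = 15
  bit 3 = 0: r = r^2 mod 43 = 15^2 = 10
  bit 4 = 1: r = r^2 * 26 mod 43 = 10^2 * 26 = 14*26 = 20
  -> s = B^a = 20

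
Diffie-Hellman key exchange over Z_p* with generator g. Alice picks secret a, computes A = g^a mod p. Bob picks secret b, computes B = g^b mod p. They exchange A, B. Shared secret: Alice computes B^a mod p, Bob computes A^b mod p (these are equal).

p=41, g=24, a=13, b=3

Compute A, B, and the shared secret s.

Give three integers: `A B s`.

Answer: 19 7 12

Derivation:
A = 24^13 mod 41  (bits of 13 = 1101)
  bit 0 = 1: r = r^2 * 24 mod 41 = 1^2 * 24 = 1*24 = 24
  bit 1 = 1: r = r^2 * 24 mod 41 = 24^2 * 24 = 2*24 = 7
  bit 2 = 0: r = r^2 mod 41 = 7^2 = 8
  bit 3 = 1: r = r^2 * 24 mod 41 = 8^2 * 24 = 23*24 = 19
  -> A = 19
B = 24^3 mod 41  (bits of 3 = 11)
  bit 0 = 1: r = r^2 * 24 mod 41 = 1^2 * 24 = 1*24 = 24
  bit 1 = 1: r = r^2 * 24 mod 41 = 24^2 * 24 = 2*24 = 7
  -> B = 7
s = B^a = 7^13 mod 41  (bits of 13 = 1101)
  bit 0 = 1: r = r^2 * 7 mod 41 = 1^2 * 7 = 1*7 = 7
  bit 1 = 1: r = r^2 * 7 mod 41 = 7^2 * 7 = 8*7 = 15
  bit 2 = 0: r = r^2 mod 41 = 15^2 = 20
  bit 3 = 1: r = r^2 * 7 mod 41 = 20^2 * 7 = 31*7 = 12
  -> s = B^a = 12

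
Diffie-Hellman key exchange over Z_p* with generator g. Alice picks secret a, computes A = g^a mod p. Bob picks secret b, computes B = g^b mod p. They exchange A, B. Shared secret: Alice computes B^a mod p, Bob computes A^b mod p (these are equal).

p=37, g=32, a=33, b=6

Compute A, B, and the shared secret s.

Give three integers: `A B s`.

A = 32^33 mod 37  (bits of 33 = 100001)
  bit 0 = 1: r = r^2 * 32 mod 37 = 1^2 * 32 = 1*32 = 32
  bit 1 = 0: r = r^2 mod 37 = 32^2 = 25
  bit 2 = 0: r = r^2 mod 37 = 25^2 = 33
  bit 3 = 0: r = r^2 mod 37 = 33^2 = 16
  bit 4 = 0: r = r^2 mod 37 = 16^2 = 34
  bit 5 = 1: r = r^2 * 32 mod 37 = 34^2 * 32 = 9*32 = 29
  -> A = 29
B = 32^6 mod 37  (bits of 6 = 110)
  bit 0 = 1: r = r^2 * 32 mod 37 = 1^2 * 32 = 1*32 = 32
  bit 1 = 1: r = r^2 * 32 mod 37 = 32^2 * 32 = 25*32 = 23
  bit 2 = 0: r = r^2 mod 37 = 23^2 = 11
  -> B = 11
s = B^a = 11^33 mod 37  (bits of 33 = 100001)
  bit 0 = 1: r = r^2 * 11 mod 37 = 1^2 * 11 = 1*11 = 11
  bit 1 = 0: r = r^2 mod 37 = 11^2 = 10
  bit 2 = 0: r = r^2 mod 37 = 10^2 = 26
  bit 3 = 0: r = r^2 mod 37 = 26^2 = 10
  bit 4 = 0: r = r^2 mod 37 = 10^2 = 26
  bit 5 = 1: r = r^2 * 11 mod 37 = 26^2 * 11 = 10*11 = 36
  -> s = B^a = 36

Answer: 29 11 36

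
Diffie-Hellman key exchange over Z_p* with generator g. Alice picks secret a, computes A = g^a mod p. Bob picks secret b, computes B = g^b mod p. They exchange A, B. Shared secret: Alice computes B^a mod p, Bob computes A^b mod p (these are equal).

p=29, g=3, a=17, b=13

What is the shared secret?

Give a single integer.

Answer: 14

Derivation:
A = 3^17 mod 29  (bits of 17 = 10001)
  bit 0 = 1: r = r^2 * 3 mod 29 = 1^2 * 3 = 1*3 = 3
  bit 1 = 0: r = r^2 mod 29 = 3^2 = 9
  bit 2 = 0: r = r^2 mod 29 = 9^2 = 23
  bit 3 = 0: r = r^2 mod 29 = 23^2 = 7
  bit 4 = 1: r = r^2 * 3 mod 29 = 7^2 * 3 = 20*3 = 2
  -> A = 2
B = 3^13 mod 29  (bits of 13 = 1101)
  bit 0 = 1: r = r^2 * 3 mod 29 = 1^2 * 3 = 1*3 = 3
  bit 1 = 1: r = r^2 * 3 mod 29 = 3^2 * 3 = 9*3 = 27
  bit 2 = 0: r = r^2 mod 29 = 27^2 = 4
  bit 3 = 1: r = r^2 * 3 mod 29 = 4^2 * 3 = 16*3 = 19
  -> B = 19
s = B^a = 19^17 mod 29  (bits of 17 = 10001)
  bit 0 = 1: r = r^2 * 19 mod 29 = 1^2 * 19 = 1*19 = 19
  bit 1 = 0: r = r^2 mod 29 = 19^2 = 13
  bit 2 = 0: r = r^2 mod 29 = 13^2 = 24
  bit 3 = 0: r = r^2 mod 29 = 24^2 = 25
  bit 4 = 1: r = r^2 * 19 mod 29 = 25^2 * 19 = 16*19 = 14
  -> s = B^a = 14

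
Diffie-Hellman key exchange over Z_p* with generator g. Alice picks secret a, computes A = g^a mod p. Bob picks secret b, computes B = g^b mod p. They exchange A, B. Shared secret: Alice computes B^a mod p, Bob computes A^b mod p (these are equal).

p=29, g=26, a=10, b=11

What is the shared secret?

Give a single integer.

Answer: 13

Derivation:
A = 26^10 mod 29  (bits of 10 = 1010)
  bit 0 = 1: r = r^2 * 26 mod 29 = 1^2 * 26 = 1*26 = 26
  bit 1 = 0: r = r^2 mod 29 = 26^2 = 9
  bit 2 = 1: r = r^2 * 26 mod 29 = 9^2 * 26 = 23*26 = 18
  bit 3 = 0: r = r^2 mod 29 = 18^2 = 5
  -> A = 5
B = 26^11 mod 29  (bits of 11 = 1011)
  bit 0 = 1: r = r^2 * 26 mod 29 = 1^2 * 26 = 1*26 = 26
  bit 1 = 0: r = r^2 mod 29 = 26^2 = 9
  bit 2 = 1: r = r^2 * 26 mod 29 = 9^2 * 26 = 23*26 = 18
  bit 3 = 1: r = r^2 * 26 mod 29 = 18^2 * 26 = 5*26 = 14
  -> B = 14
s = B^a = 14^10 mod 29  (bits of 10 = 1010)
  bit 0 = 1: r = r^2 * 14 mod 29 = 1^2 * 14 = 1*14 = 14
  bit 1 = 0: r = r^2 mod 29 = 14^2 = 22
  bit 2 = 1: r = r^2 * 14 mod 29 = 22^2 * 14 = 20*14 = 19
  bit 3 = 0: r = r^2 mod 29 = 19^2 = 13
  -> s = B^a = 13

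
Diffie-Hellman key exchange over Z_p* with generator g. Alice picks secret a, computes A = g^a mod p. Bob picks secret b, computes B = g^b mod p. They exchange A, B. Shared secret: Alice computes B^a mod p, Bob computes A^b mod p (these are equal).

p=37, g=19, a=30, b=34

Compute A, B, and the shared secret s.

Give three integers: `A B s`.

A = 19^30 mod 37  (bits of 30 = 11110)
  bit 0 = 1: r = r^2 * 19 mod 37 = 1^2 * 19 = 1*19 = 19
  bit 1 = 1: r = r^2 * 19 mod 37 = 19^2 * 19 = 28*19 = 14
  bit 2 = 1: r = r^2 * 19 mod 37 = 14^2 * 19 = 11*19 = 24
  bit 3 = 1: r = r^2 * 19 mod 37 = 24^2 * 19 = 21*19 = 29
  bit 4 = 0: r = r^2 mod 37 = 29^2 = 27
  -> A = 27
B = 19^34 mod 37  (bits of 34 = 100010)
  bit 0 = 1: r = r^2 * 19 mod 37 = 1^2 * 19 = 1*19 = 19
  bit 1 = 0: r = r^2 mod 37 = 19^2 = 28
  bit 2 = 0: r = r^2 mod 37 = 28^2 = 7
  bit 3 = 0: r = r^2 mod 37 = 7^2 = 12
  bit 4 = 1: r = r^2 * 19 mod 37 = 12^2 * 19 = 33*19 = 35
  bit 5 = 0: r = r^2 mod 37 = 35^2 = 4
  -> B = 4
s = B^a = 4^30 mod 37  (bits of 30 = 11110)
  bit 0 = 1: r = r^2 * 4 mod 37 = 1^2 * 4 = 1*4 = 4
  bit 1 = 1: r = r^2 * 4 mod 37 = 4^2 * 4 = 16*4 = 27
  bit 2 = 1: r = r^2 * 4 mod 37 = 27^2 * 4 = 26*4 = 30
  bit 3 = 1: r = r^2 * 4 mod 37 = 30^2 * 4 = 12*4 = 11
  bit 4 = 0: r = r^2 mod 37 = 11^2 = 10
  -> s = B^a = 10

Answer: 27 4 10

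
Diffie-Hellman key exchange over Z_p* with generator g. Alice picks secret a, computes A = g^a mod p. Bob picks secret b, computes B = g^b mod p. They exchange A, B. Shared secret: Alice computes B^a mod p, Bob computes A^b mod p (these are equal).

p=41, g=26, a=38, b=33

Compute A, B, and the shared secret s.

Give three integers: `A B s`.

A = 26^38 mod 41  (bits of 38 = 100110)
  bit 0 = 1: r = r^2 * 26 mod 41 = 1^2 * 26 = 1*26 = 26
  bit 1 = 0: r = r^2 mod 41 = 26^2 = 20
  bit 2 = 0: r = r^2 mod 41 = 20^2 = 31
  bit 3 = 1: r = r^2 * 26 mod 41 = 31^2 * 26 = 18*26 = 17
  bit 4 = 1: r = r^2 * 26 mod 41 = 17^2 * 26 = 2*26 = 11
  bit 5 = 0: r = r^2 mod 41 = 11^2 = 39
  -> A = 39
B = 26^33 mod 41  (bits of 33 = 100001)
  bit 0 = 1: r = r^2 * 26 mod 41 = 1^2 * 26 = 1*26 = 26
  bit 1 = 0: r = r^2 mod 41 = 26^2 = 20
  bit 2 = 0: r = r^2 mod 41 = 20^2 = 31
  bit 3 = 0: r = r^2 mod 41 = 31^2 = 18
  bit 4 = 0: r = r^2 mod 41 = 18^2 = 37
  bit 5 = 1: r = r^2 * 26 mod 41 = 37^2 * 26 = 16*26 = 6
  -> B = 6
s = B^a = 6^38 mod 41  (bits of 38 = 100110)
  bit 0 = 1: r = r^2 * 6 mod 41 = 1^2 * 6 = 1*6 = 6
  bit 1 = 0: r = r^2 mod 41 = 6^2 = 36
  bit 2 = 0: r = r^2 mod 41 = 36^2 = 25
  bit 3 = 1: r = r^2 * 6 mod 41 = 25^2 * 6 = 10*6 = 19
  bit 4 = 1: r = r^2 * 6 mod 41 = 19^2 * 6 = 33*6 = 34
  bit 5 = 0: r = r^2 mod 41 = 34^2 = 8
  -> s = B^a = 8

Answer: 39 6 8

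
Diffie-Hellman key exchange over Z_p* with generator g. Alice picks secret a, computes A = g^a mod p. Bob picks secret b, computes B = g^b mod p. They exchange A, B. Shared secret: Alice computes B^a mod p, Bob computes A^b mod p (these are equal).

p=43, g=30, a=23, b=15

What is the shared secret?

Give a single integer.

A = 30^23 mod 43  (bits of 23 = 10111)
  bit 0 = 1: r = r^2 * 30 mod 43 = 1^2 * 30 = 1*30 = 30
  bit 1 = 0: r = r^2 mod 43 = 30^2 = 40
  bit 2 = 1: r = r^2 * 30 mod 43 = 40^2 * 30 = 9*30 = 12
  bit 3 = 1: r = r^2 * 30 mod 43 = 12^2 * 30 = 15*30 = 20
  bit 4 = 1: r = r^2 * 30 mod 43 = 20^2 * 30 = 13*30 = 3
  -> A = 3
B = 30^15 mod 43  (bits of 15 = 1111)
  bit 0 = 1: r = r^2 * 30 mod 43 = 1^2 * 30 = 1*30 = 30
  bit 1 = 1: r = r^2 * 30 mod 43 = 30^2 * 30 = 40*30 = 39
  bit 2 = 1: r = r^2 * 30 mod 43 = 39^2 * 30 = 16*30 = 7
  bit 3 = 1: r = r^2 * 30 mod 43 = 7^2 * 30 = 6*30 = 8
  -> B = 8
s = B^a = 8^23 mod 43  (bits of 23 = 10111)
  bit 0 = 1: r = r^2 * 8 mod 43 = 1^2 * 8 = 1*8 = 8
  bit 1 = 0: r = r^2 mod 43 = 8^2 = 21
  bit 2 = 1: r = r^2 * 8 mod 43 = 21^2 * 8 = 11*8 = 2
  bit 3 = 1: r = r^2 * 8 mod 43 = 2^2 * 8 = 4*8 = 32
  bit 4 = 1: r = r^2 * 8 mod 43 = 32^2 * 8 = 35*8 = 22
  -> s = B^a = 22

Answer: 22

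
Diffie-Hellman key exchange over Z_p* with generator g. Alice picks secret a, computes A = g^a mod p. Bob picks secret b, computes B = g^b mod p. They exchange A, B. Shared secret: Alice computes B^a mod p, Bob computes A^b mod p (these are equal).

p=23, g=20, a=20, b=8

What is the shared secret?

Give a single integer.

A = 20^20 mod 23  (bits of 20 = 10100)
  bit 0 = 1: r = r^2 * 20 mod 23 = 1^2 * 20 = 1*20 = 20
  bit 1 = 0: r = r^2 mod 23 = 20^2 = 9
  bit 2 = 1: r = r^2 * 20 mod 23 = 9^2 * 20 = 12*20 = 10
  bit 3 = 0: r = r^2 mod 23 = 10^2 = 8
  bit 4 = 0: r = r^2 mod 23 = 8^2 = 18
  -> A = 18
B = 20^8 mod 23  (bits of 8 = 1000)
  bit 0 = 1: r = r^2 * 20 mod 23 = 1^2 * 20 = 1*20 = 20
  bit 1 = 0: r = r^2 mod 23 = 20^2 = 9
  bit 2 = 0: r = r^2 mod 23 = 9^2 = 12
  bit 3 = 0: r = r^2 mod 23 = 12^2 = 6
  -> B = 6
s = B^a = 6^20 mod 23  (bits of 20 = 10100)
  bit 0 = 1: r = r^2 * 6 mod 23 = 1^2 * 6 = 1*6 = 6
  bit 1 = 0: r = r^2 mod 23 = 6^2 = 13
  bit 2 = 1: r = r^2 * 6 mod 23 = 13^2 * 6 = 8*6 = 2
  bit 3 = 0: r = r^2 mod 23 = 2^2 = 4
  bit 4 = 0: r = r^2 mod 23 = 4^2 = 16
  -> s = B^a = 16

Answer: 16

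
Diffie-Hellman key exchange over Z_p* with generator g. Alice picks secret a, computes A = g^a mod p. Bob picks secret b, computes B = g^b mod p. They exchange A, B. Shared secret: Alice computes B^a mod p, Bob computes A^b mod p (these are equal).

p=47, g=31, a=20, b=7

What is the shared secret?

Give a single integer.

A = 31^20 mod 47  (bits of 20 = 10100)
  bit 0 = 1: r = r^2 * 31 mod 47 = 1^2 * 31 = 1*31 = 31
  bit 1 = 0: r = r^2 mod 47 = 31^2 = 21
  bit 2 = 1: r = r^2 * 31 mod 47 = 21^2 * 31 = 18*31 = 41
  bit 3 = 0: r = r^2 mod 47 = 41^2 = 36
  bit 4 = 0: r = r^2 mod 47 = 36^2 = 27
  -> A = 27
B = 31^7 mod 47  (bits of 7 = 111)
  bit 0 = 1: r = r^2 * 31 mod 47 = 1^2 * 31 = 1*31 = 31
  bit 1 = 1: r = r^2 * 31 mod 47 = 31^2 * 31 = 21*31 = 40
  bit 2 = 1: r = r^2 * 31 mod 47 = 40^2 * 31 = 2*31 = 15
  -> B = 15
s = B^a = 15^20 mod 47  (bits of 20 = 10100)
  bit 0 = 1: r = r^2 * 15 mod 47 = 1^2 * 15 = 1*15 = 15
  bit 1 = 0: r = r^2 mod 47 = 15^2 = 37
  bit 2 = 1: r = r^2 * 15 mod 47 = 37^2 * 15 = 6*15 = 43
  bit 3 = 0: r = r^2 mod 47 = 43^2 = 16
  bit 4 = 0: r = r^2 mod 47 = 16^2 = 21
  -> s = B^a = 21

Answer: 21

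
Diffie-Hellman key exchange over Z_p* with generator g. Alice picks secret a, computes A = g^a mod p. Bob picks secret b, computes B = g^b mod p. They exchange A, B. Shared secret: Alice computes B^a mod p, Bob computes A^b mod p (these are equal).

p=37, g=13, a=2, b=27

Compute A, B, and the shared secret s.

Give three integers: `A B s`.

A = 13^2 mod 37  (bits of 2 = 10)
  bit 0 = 1: r = r^2 * 13 mod 37 = 1^2 * 13 = 1*13 = 13
  bit 1 = 0: r = r^2 mod 37 = 13^2 = 21
  -> A = 21
B = 13^27 mod 37  (bits of 27 = 11011)
  bit 0 = 1: r = r^2 * 13 mod 37 = 1^2 * 13 = 1*13 = 13
  bit 1 = 1: r = r^2 * 13 mod 37 = 13^2 * 13 = 21*13 = 14
  bit 2 = 0: r = r^2 mod 37 = 14^2 = 11
  bit 3 = 1: r = r^2 * 13 mod 37 = 11^2 * 13 = 10*13 = 19
  bit 4 = 1: r = r^2 * 13 mod 37 = 19^2 * 13 = 28*13 = 31
  -> B = 31
s = B^a = 31^2 mod 37  (bits of 2 = 10)
  bit 0 = 1: r = r^2 * 31 mod 37 = 1^2 * 31 = 1*31 = 31
  bit 1 = 0: r = r^2 mod 37 = 31^2 = 36
  -> s = B^a = 36

Answer: 21 31 36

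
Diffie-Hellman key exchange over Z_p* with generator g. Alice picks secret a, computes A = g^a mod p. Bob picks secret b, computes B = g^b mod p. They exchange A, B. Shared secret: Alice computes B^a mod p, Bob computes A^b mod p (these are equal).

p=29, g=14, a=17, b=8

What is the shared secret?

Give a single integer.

A = 14^17 mod 29  (bits of 17 = 10001)
  bit 0 = 1: r = r^2 * 14 mod 29 = 1^2 * 14 = 1*14 = 14
  bit 1 = 0: r = r^2 mod 29 = 14^2 = 22
  bit 2 = 0: r = r^2 mod 29 = 22^2 = 20
  bit 3 = 0: r = r^2 mod 29 = 20^2 = 23
  bit 4 = 1: r = r^2 * 14 mod 29 = 23^2 * 14 = 7*14 = 11
  -> A = 11
B = 14^8 mod 29  (bits of 8 = 1000)
  bit 0 = 1: r = r^2 * 14 mod 29 = 1^2 * 14 = 1*14 = 14
  bit 1 = 0: r = r^2 mod 29 = 14^2 = 22
  bit 2 = 0: r = r^2 mod 29 = 22^2 = 20
  bit 3 = 0: r = r^2 mod 29 = 20^2 = 23
  -> B = 23
s = B^a = 23^17 mod 29  (bits of 17 = 10001)
  bit 0 = 1: r = r^2 * 23 mod 29 = 1^2 * 23 = 1*23 = 23
  bit 1 = 0: r = r^2 mod 29 = 23^2 = 7
  bit 2 = 0: r = r^2 mod 29 = 7^2 = 20
  bit 3 = 0: r = r^2 mod 29 = 20^2 = 23
  bit 4 = 1: r = r^2 * 23 mod 29 = 23^2 * 23 = 7*23 = 16
  -> s = B^a = 16

Answer: 16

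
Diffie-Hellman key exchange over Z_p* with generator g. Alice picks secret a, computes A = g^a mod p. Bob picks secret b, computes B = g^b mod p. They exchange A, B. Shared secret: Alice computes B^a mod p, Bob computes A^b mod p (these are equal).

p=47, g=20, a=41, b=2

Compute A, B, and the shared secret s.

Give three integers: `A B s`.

A = 20^41 mod 47  (bits of 41 = 101001)
  bit 0 = 1: r = r^2 * 20 mod 47 = 1^2 * 20 = 1*20 = 20
  bit 1 = 0: r = r^2 mod 47 = 20^2 = 24
  bit 2 = 1: r = r^2 * 20 mod 47 = 24^2 * 20 = 12*20 = 5
  bit 3 = 0: r = r^2 mod 47 = 5^2 = 25
  bit 4 = 0: r = r^2 mod 47 = 25^2 = 14
  bit 5 = 1: r = r^2 * 20 mod 47 = 14^2 * 20 = 8*20 = 19
  -> A = 19
B = 20^2 mod 47  (bits of 2 = 10)
  bit 0 = 1: r = r^2 * 20 mod 47 = 1^2 * 20 = 1*20 = 20
  bit 1 = 0: r = r^2 mod 47 = 20^2 = 24
  -> B = 24
s = B^a = 24^41 mod 47  (bits of 41 = 101001)
  bit 0 = 1: r = r^2 * 24 mod 47 = 1^2 * 24 = 1*24 = 24
  bit 1 = 0: r = r^2 mod 47 = 24^2 = 12
  bit 2 = 1: r = r^2 * 24 mod 47 = 12^2 * 24 = 3*24 = 25
  bit 3 = 0: r = r^2 mod 47 = 25^2 = 14
  bit 4 = 0: r = r^2 mod 47 = 14^2 = 8
  bit 5 = 1: r = r^2 * 24 mod 47 = 8^2 * 24 = 17*24 = 32
  -> s = B^a = 32

Answer: 19 24 32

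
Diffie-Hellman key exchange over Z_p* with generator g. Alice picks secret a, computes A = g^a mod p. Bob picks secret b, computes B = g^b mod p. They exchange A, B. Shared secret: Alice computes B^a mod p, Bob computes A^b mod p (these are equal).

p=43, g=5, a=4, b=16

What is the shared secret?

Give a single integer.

A = 5^4 mod 43  (bits of 4 = 100)
  bit 0 = 1: r = r^2 * 5 mod 43 = 1^2 * 5 = 1*5 = 5
  bit 1 = 0: r = r^2 mod 43 = 5^2 = 25
  bit 2 = 0: r = r^2 mod 43 = 25^2 = 23
  -> A = 23
B = 5^16 mod 43  (bits of 16 = 10000)
  bit 0 = 1: r = r^2 * 5 mod 43 = 1^2 * 5 = 1*5 = 5
  bit 1 = 0: r = r^2 mod 43 = 5^2 = 25
  bit 2 = 0: r = r^2 mod 43 = 25^2 = 23
  bit 3 = 0: r = r^2 mod 43 = 23^2 = 13
  bit 4 = 0: r = r^2 mod 43 = 13^2 = 40
  -> B = 40
s = B^a = 40^4 mod 43  (bits of 4 = 100)
  bit 0 = 1: r = r^2 * 40 mod 43 = 1^2 * 40 = 1*40 = 40
  bit 1 = 0: r = r^2 mod 43 = 40^2 = 9
  bit 2 = 0: r = r^2 mod 43 = 9^2 = 38
  -> s = B^a = 38

Answer: 38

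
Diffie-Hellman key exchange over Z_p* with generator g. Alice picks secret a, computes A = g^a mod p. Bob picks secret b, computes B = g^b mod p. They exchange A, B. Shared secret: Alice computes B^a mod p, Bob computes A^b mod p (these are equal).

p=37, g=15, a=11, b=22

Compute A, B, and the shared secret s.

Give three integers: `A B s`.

A = 15^11 mod 37  (bits of 11 = 1011)
  bit 0 = 1: r = r^2 * 15 mod 37 = 1^2 * 15 = 1*15 = 15
  bit 1 = 0: r = r^2 mod 37 = 15^2 = 3
  bit 2 = 1: r = r^2 * 15 mod 37 = 3^2 * 15 = 9*15 = 24
  bit 3 = 1: r = r^2 * 15 mod 37 = 24^2 * 15 = 21*15 = 19
  -> A = 19
B = 15^22 mod 37  (bits of 22 = 10110)
  bit 0 = 1: r = r^2 * 15 mod 37 = 1^2 * 15 = 1*15 = 15
  bit 1 = 0: r = r^2 mod 37 = 15^2 = 3
  bit 2 = 1: r = r^2 * 15 mod 37 = 3^2 * 15 = 9*15 = 24
  bit 3 = 1: r = r^2 * 15 mod 37 = 24^2 * 15 = 21*15 = 19
  bit 4 = 0: r = r^2 mod 37 = 19^2 = 28
  -> B = 28
s = B^a = 28^11 mod 37  (bits of 11 = 1011)
  bit 0 = 1: r = r^2 * 28 mod 37 = 1^2 * 28 = 1*28 = 28
  bit 1 = 0: r = r^2 mod 37 = 28^2 = 7
  bit 2 = 1: r = r^2 * 28 mod 37 = 7^2 * 28 = 12*28 = 3
  bit 3 = 1: r = r^2 * 28 mod 37 = 3^2 * 28 = 9*28 = 30
  -> s = B^a = 30

Answer: 19 28 30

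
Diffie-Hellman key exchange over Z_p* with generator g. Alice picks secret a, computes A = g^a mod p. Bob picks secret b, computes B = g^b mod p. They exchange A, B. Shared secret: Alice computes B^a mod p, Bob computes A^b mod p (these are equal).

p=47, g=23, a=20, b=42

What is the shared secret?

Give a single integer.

A = 23^20 mod 47  (bits of 20 = 10100)
  bit 0 = 1: r = r^2 * 23 mod 47 = 1^2 * 23 = 1*23 = 23
  bit 1 = 0: r = r^2 mod 47 = 23^2 = 12
  bit 2 = 1: r = r^2 * 23 mod 47 = 12^2 * 23 = 3*23 = 22
  bit 3 = 0: r = r^2 mod 47 = 22^2 = 14
  bit 4 = 0: r = r^2 mod 47 = 14^2 = 8
  -> A = 8
B = 23^42 mod 47  (bits of 42 = 101010)
  bit 0 = 1: r = r^2 * 23 mod 47 = 1^2 * 23 = 1*23 = 23
  bit 1 = 0: r = r^2 mod 47 = 23^2 = 12
  bit 2 = 1: r = r^2 * 23 mod 47 = 12^2 * 23 = 3*23 = 22
  bit 3 = 0: r = r^2 mod 47 = 22^2 = 14
  bit 4 = 1: r = r^2 * 23 mod 47 = 14^2 * 23 = 8*23 = 43
  bit 5 = 0: r = r^2 mod 47 = 43^2 = 16
  -> B = 16
s = B^a = 16^20 mod 47  (bits of 20 = 10100)
  bit 0 = 1: r = r^2 * 16 mod 47 = 1^2 * 16 = 1*16 = 16
  bit 1 = 0: r = r^2 mod 47 = 16^2 = 21
  bit 2 = 1: r = r^2 * 16 mod 47 = 21^2 * 16 = 18*16 = 6
  bit 3 = 0: r = r^2 mod 47 = 6^2 = 36
  bit 4 = 0: r = r^2 mod 47 = 36^2 = 27
  -> s = B^a = 27

Answer: 27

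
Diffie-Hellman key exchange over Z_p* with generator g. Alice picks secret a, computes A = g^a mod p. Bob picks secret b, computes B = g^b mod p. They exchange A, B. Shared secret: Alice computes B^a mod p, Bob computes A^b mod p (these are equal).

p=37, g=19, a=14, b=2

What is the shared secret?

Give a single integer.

A = 19^14 mod 37  (bits of 14 = 1110)
  bit 0 = 1: r = r^2 * 19 mod 37 = 1^2 * 19 = 1*19 = 19
  bit 1 = 1: r = r^2 * 19 mod 37 = 19^2 * 19 = 28*19 = 14
  bit 2 = 1: r = r^2 * 19 mod 37 = 14^2 * 19 = 11*19 = 24
  bit 3 = 0: r = r^2 mod 37 = 24^2 = 21
  -> A = 21
B = 19^2 mod 37  (bits of 2 = 10)
  bit 0 = 1: r = r^2 * 19 mod 37 = 1^2 * 19 = 1*19 = 19
  bit 1 = 0: r = r^2 mod 37 = 19^2 = 28
  -> B = 28
s = B^a = 28^14 mod 37  (bits of 14 = 1110)
  bit 0 = 1: r = r^2 * 28 mod 37 = 1^2 * 28 = 1*28 = 28
  bit 1 = 1: r = r^2 * 28 mod 37 = 28^2 * 28 = 7*28 = 11
  bit 2 = 1: r = r^2 * 28 mod 37 = 11^2 * 28 = 10*28 = 21
  bit 3 = 0: r = r^2 mod 37 = 21^2 = 34
  -> s = B^a = 34

Answer: 34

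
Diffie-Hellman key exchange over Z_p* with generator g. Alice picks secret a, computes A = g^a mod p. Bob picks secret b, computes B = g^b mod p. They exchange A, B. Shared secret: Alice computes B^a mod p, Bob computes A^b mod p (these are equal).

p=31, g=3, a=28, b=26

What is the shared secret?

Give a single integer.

Answer: 20

Derivation:
A = 3^28 mod 31  (bits of 28 = 11100)
  bit 0 = 1: r = r^2 * 3 mod 31 = 1^2 * 3 = 1*3 = 3
  bit 1 = 1: r = r^2 * 3 mod 31 = 3^2 * 3 = 9*3 = 27
  bit 2 = 1: r = r^2 * 3 mod 31 = 27^2 * 3 = 16*3 = 17
  bit 3 = 0: r = r^2 mod 31 = 17^2 = 10
  bit 4 = 0: r = r^2 mod 31 = 10^2 = 7
  -> A = 7
B = 3^26 mod 31  (bits of 26 = 11010)
  bit 0 = 1: r = r^2 * 3 mod 31 = 1^2 * 3 = 1*3 = 3
  bit 1 = 1: r = r^2 * 3 mod 31 = 3^2 * 3 = 9*3 = 27
  bit 2 = 0: r = r^2 mod 31 = 27^2 = 16
  bit 3 = 1: r = r^2 * 3 mod 31 = 16^2 * 3 = 8*3 = 24
  bit 4 = 0: r = r^2 mod 31 = 24^2 = 18
  -> B = 18
s = B^a = 18^28 mod 31  (bits of 28 = 11100)
  bit 0 = 1: r = r^2 * 18 mod 31 = 1^2 * 18 = 1*18 = 18
  bit 1 = 1: r = r^2 * 18 mod 31 = 18^2 * 18 = 14*18 = 4
  bit 2 = 1: r = r^2 * 18 mod 31 = 4^2 * 18 = 16*18 = 9
  bit 3 = 0: r = r^2 mod 31 = 9^2 = 19
  bit 4 = 0: r = r^2 mod 31 = 19^2 = 20
  -> s = B^a = 20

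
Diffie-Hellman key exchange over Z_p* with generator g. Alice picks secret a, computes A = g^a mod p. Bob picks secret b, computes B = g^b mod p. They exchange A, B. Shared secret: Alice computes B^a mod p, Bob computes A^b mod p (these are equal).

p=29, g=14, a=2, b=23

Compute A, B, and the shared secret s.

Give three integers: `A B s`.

Answer: 22 26 9

Derivation:
A = 14^2 mod 29  (bits of 2 = 10)
  bit 0 = 1: r = r^2 * 14 mod 29 = 1^2 * 14 = 1*14 = 14
  bit 1 = 0: r = r^2 mod 29 = 14^2 = 22
  -> A = 22
B = 14^23 mod 29  (bits of 23 = 10111)
  bit 0 = 1: r = r^2 * 14 mod 29 = 1^2 * 14 = 1*14 = 14
  bit 1 = 0: r = r^2 mod 29 = 14^2 = 22
  bit 2 = 1: r = r^2 * 14 mod 29 = 22^2 * 14 = 20*14 = 19
  bit 3 = 1: r = r^2 * 14 mod 29 = 19^2 * 14 = 13*14 = 8
  bit 4 = 1: r = r^2 * 14 mod 29 = 8^2 * 14 = 6*14 = 26
  -> B = 26
s = B^a = 26^2 mod 29  (bits of 2 = 10)
  bit 0 = 1: r = r^2 * 26 mod 29 = 1^2 * 26 = 1*26 = 26
  bit 1 = 0: r = r^2 mod 29 = 26^2 = 9
  -> s = B^a = 9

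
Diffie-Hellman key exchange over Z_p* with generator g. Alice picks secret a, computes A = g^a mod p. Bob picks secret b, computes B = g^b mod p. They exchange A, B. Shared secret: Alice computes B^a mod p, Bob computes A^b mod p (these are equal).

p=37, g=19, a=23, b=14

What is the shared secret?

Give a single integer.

A = 19^23 mod 37  (bits of 23 = 10111)
  bit 0 = 1: r = r^2 * 19 mod 37 = 1^2 * 19 = 1*19 = 19
  bit 1 = 0: r = r^2 mod 37 = 19^2 = 28
  bit 2 = 1: r = r^2 * 19 mod 37 = 28^2 * 19 = 7*19 = 22
  bit 3 = 1: r = r^2 * 19 mod 37 = 22^2 * 19 = 3*19 = 20
  bit 4 = 1: r = r^2 * 19 mod 37 = 20^2 * 19 = 30*19 = 15
  -> A = 15
B = 19^14 mod 37  (bits of 14 = 1110)
  bit 0 = 1: r = r^2 * 19 mod 37 = 1^2 * 19 = 1*19 = 19
  bit 1 = 1: r = r^2 * 19 mod 37 = 19^2 * 19 = 28*19 = 14
  bit 2 = 1: r = r^2 * 19 mod 37 = 14^2 * 19 = 11*19 = 24
  bit 3 = 0: r = r^2 mod 37 = 24^2 = 21
  -> B = 21
s = B^a = 21^23 mod 37  (bits of 23 = 10111)
  bit 0 = 1: r = r^2 * 21 mod 37 = 1^2 * 21 = 1*21 = 21
  bit 1 = 0: r = r^2 mod 37 = 21^2 = 34
  bit 2 = 1: r = r^2 * 21 mod 37 = 34^2 * 21 = 9*21 = 4
  bit 3 = 1: r = r^2 * 21 mod 37 = 4^2 * 21 = 16*21 = 3
  bit 4 = 1: r = r^2 * 21 mod 37 = 3^2 * 21 = 9*21 = 4
  -> s = B^a = 4

Answer: 4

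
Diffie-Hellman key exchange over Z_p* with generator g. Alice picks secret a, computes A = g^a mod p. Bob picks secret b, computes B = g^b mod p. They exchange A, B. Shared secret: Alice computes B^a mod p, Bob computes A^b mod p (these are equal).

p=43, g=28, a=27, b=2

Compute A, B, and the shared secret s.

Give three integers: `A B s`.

A = 28^27 mod 43  (bits of 27 = 11011)
  bit 0 = 1: r = r^2 * 28 mod 43 = 1^2 * 28 = 1*28 = 28
  bit 1 = 1: r = r^2 * 28 mod 43 = 28^2 * 28 = 10*28 = 22
  bit 2 = 0: r = r^2 mod 43 = 22^2 = 11
  bit 3 = 1: r = r^2 * 28 mod 43 = 11^2 * 28 = 35*28 = 34
  bit 4 = 1: r = r^2 * 28 mod 43 = 34^2 * 28 = 38*28 = 32
  -> A = 32
B = 28^2 mod 43  (bits of 2 = 10)
  bit 0 = 1: r = r^2 * 28 mod 43 = 1^2 * 28 = 1*28 = 28
  bit 1 = 0: r = r^2 mod 43 = 28^2 = 10
  -> B = 10
s = B^a = 10^27 mod 43  (bits of 27 = 11011)
  bit 0 = 1: r = r^2 * 10 mod 43 = 1^2 * 10 = 1*10 = 10
  bit 1 = 1: r = r^2 * 10 mod 43 = 10^2 * 10 = 14*10 = 11
  bit 2 = 0: r = r^2 mod 43 = 11^2 = 35
  bit 3 = 1: r = r^2 * 10 mod 43 = 35^2 * 10 = 21*10 = 38
  bit 4 = 1: r = r^2 * 10 mod 43 = 38^2 * 10 = 25*10 = 35
  -> s = B^a = 35

Answer: 32 10 35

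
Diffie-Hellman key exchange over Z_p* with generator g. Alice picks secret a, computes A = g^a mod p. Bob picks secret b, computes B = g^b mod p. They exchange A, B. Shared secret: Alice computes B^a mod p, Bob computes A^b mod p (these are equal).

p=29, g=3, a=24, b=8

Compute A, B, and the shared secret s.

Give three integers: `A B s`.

A = 3^24 mod 29  (bits of 24 = 11000)
  bit 0 = 1: r = r^2 * 3 mod 29 = 1^2 * 3 = 1*3 = 3
  bit 1 = 1: r = r^2 * 3 mod 29 = 3^2 * 3 = 9*3 = 27
  bit 2 = 0: r = r^2 mod 29 = 27^2 = 4
  bit 3 = 0: r = r^2 mod 29 = 4^2 = 16
  bit 4 = 0: r = r^2 mod 29 = 16^2 = 24
  -> A = 24
B = 3^8 mod 29  (bits of 8 = 1000)
  bit 0 = 1: r = r^2 * 3 mod 29 = 1^2 * 3 = 1*3 = 3
  bit 1 = 0: r = r^2 mod 29 = 3^2 = 9
  bit 2 = 0: r = r^2 mod 29 = 9^2 = 23
  bit 3 = 0: r = r^2 mod 29 = 23^2 = 7
  -> B = 7
s = B^a = 7^24 mod 29  (bits of 24 = 11000)
  bit 0 = 1: r = r^2 * 7 mod 29 = 1^2 * 7 = 1*7 = 7
  bit 1 = 1: r = r^2 * 7 mod 29 = 7^2 * 7 = 20*7 = 24
  bit 2 = 0: r = r^2 mod 29 = 24^2 = 25
  bit 3 = 0: r = r^2 mod 29 = 25^2 = 16
  bit 4 = 0: r = r^2 mod 29 = 16^2 = 24
  -> s = B^a = 24

Answer: 24 7 24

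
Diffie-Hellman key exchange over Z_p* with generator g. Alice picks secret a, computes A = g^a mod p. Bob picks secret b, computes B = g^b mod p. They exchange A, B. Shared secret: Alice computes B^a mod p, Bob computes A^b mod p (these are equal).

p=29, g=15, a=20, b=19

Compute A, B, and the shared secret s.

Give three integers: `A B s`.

A = 15^20 mod 29  (bits of 20 = 10100)
  bit 0 = 1: r = r^2 * 15 mod 29 = 1^2 * 15 = 1*15 = 15
  bit 1 = 0: r = r^2 mod 29 = 15^2 = 22
  bit 2 = 1: r = r^2 * 15 mod 29 = 22^2 * 15 = 20*15 = 10
  bit 3 = 0: r = r^2 mod 29 = 10^2 = 13
  bit 4 = 0: r = r^2 mod 29 = 13^2 = 24
  -> A = 24
B = 15^19 mod 29  (bits of 19 = 10011)
  bit 0 = 1: r = r^2 * 15 mod 29 = 1^2 * 15 = 1*15 = 15
  bit 1 = 0: r = r^2 mod 29 = 15^2 = 22
  bit 2 = 0: r = r^2 mod 29 = 22^2 = 20
  bit 3 = 1: r = r^2 * 15 mod 29 = 20^2 * 15 = 23*15 = 26
  bit 4 = 1: r = r^2 * 15 mod 29 = 26^2 * 15 = 9*15 = 19
  -> B = 19
s = B^a = 19^20 mod 29  (bits of 20 = 10100)
  bit 0 = 1: r = r^2 * 19 mod 29 = 1^2 * 19 = 1*19 = 19
  bit 1 = 0: r = r^2 mod 29 = 19^2 = 13
  bit 2 = 1: r = r^2 * 19 mod 29 = 13^2 * 19 = 24*19 = 21
  bit 3 = 0: r = r^2 mod 29 = 21^2 = 6
  bit 4 = 0: r = r^2 mod 29 = 6^2 = 7
  -> s = B^a = 7

Answer: 24 19 7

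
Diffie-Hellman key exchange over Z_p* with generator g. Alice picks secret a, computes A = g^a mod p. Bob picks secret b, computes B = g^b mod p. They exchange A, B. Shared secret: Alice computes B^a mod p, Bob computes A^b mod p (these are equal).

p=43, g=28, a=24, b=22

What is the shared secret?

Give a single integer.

Answer: 21

Derivation:
A = 28^24 mod 43  (bits of 24 = 11000)
  bit 0 = 1: r = r^2 * 28 mod 43 = 1^2 * 28 = 1*28 = 28
  bit 1 = 1: r = r^2 * 28 mod 43 = 28^2 * 28 = 10*28 = 22
  bit 2 = 0: r = r^2 mod 43 = 22^2 = 11
  bit 3 = 0: r = r^2 mod 43 = 11^2 = 35
  bit 4 = 0: r = r^2 mod 43 = 35^2 = 21
  -> A = 21
B = 28^22 mod 43  (bits of 22 = 10110)
  bit 0 = 1: r = r^2 * 28 mod 43 = 1^2 * 28 = 1*28 = 28
  bit 1 = 0: r = r^2 mod 43 = 28^2 = 10
  bit 2 = 1: r = r^2 * 28 mod 43 = 10^2 * 28 = 14*28 = 5
  bit 3 = 1: r = r^2 * 28 mod 43 = 5^2 * 28 = 25*28 = 12
  bit 4 = 0: r = r^2 mod 43 = 12^2 = 15
  -> B = 15
s = B^a = 15^24 mod 43  (bits of 24 = 11000)
  bit 0 = 1: r = r^2 * 15 mod 43 = 1^2 * 15 = 1*15 = 15
  bit 1 = 1: r = r^2 * 15 mod 43 = 15^2 * 15 = 10*15 = 21
  bit 2 = 0: r = r^2 mod 43 = 21^2 = 11
  bit 3 = 0: r = r^2 mod 43 = 11^2 = 35
  bit 4 = 0: r = r^2 mod 43 = 35^2 = 21
  -> s = B^a = 21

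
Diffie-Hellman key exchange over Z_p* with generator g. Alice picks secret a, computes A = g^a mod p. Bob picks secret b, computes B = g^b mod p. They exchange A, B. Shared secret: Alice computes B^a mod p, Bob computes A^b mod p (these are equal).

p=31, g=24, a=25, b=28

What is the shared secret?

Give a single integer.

A = 24^25 mod 31  (bits of 25 = 11001)
  bit 0 = 1: r = r^2 * 24 mod 31 = 1^2 * 24 = 1*24 = 24
  bit 1 = 1: r = r^2 * 24 mod 31 = 24^2 * 24 = 18*24 = 29
  bit 2 = 0: r = r^2 mod 31 = 29^2 = 4
  bit 3 = 0: r = r^2 mod 31 = 4^2 = 16
  bit 4 = 1: r = r^2 * 24 mod 31 = 16^2 * 24 = 8*24 = 6
  -> A = 6
B = 24^28 mod 31  (bits of 28 = 11100)
  bit 0 = 1: r = r^2 * 24 mod 31 = 1^2 * 24 = 1*24 = 24
  bit 1 = 1: r = r^2 * 24 mod 31 = 24^2 * 24 = 18*24 = 29
  bit 2 = 1: r = r^2 * 24 mod 31 = 29^2 * 24 = 4*24 = 3
  bit 3 = 0: r = r^2 mod 31 = 3^2 = 9
  bit 4 = 0: r = r^2 mod 31 = 9^2 = 19
  -> B = 19
s = B^a = 19^25 mod 31  (bits of 25 = 11001)
  bit 0 = 1: r = r^2 * 19 mod 31 = 1^2 * 19 = 1*19 = 19
  bit 1 = 1: r = r^2 * 19 mod 31 = 19^2 * 19 = 20*19 = 8
  bit 2 = 0: r = r^2 mod 31 = 8^2 = 2
  bit 3 = 0: r = r^2 mod 31 = 2^2 = 4
  bit 4 = 1: r = r^2 * 19 mod 31 = 4^2 * 19 = 16*19 = 25
  -> s = B^a = 25

Answer: 25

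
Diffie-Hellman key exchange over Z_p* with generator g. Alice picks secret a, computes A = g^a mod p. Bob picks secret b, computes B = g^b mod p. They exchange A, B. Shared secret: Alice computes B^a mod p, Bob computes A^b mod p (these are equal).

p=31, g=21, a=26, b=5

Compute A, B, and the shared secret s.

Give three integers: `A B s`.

Answer: 19 6 5

Derivation:
A = 21^26 mod 31  (bits of 26 = 11010)
  bit 0 = 1: r = r^2 * 21 mod 31 = 1^2 * 21 = 1*21 = 21
  bit 1 = 1: r = r^2 * 21 mod 31 = 21^2 * 21 = 7*21 = 23
  bit 2 = 0: r = r^2 mod 31 = 23^2 = 2
  bit 3 = 1: r = r^2 * 21 mod 31 = 2^2 * 21 = 4*21 = 22
  bit 4 = 0: r = r^2 mod 31 = 22^2 = 19
  -> A = 19
B = 21^5 mod 31  (bits of 5 = 101)
  bit 0 = 1: r = r^2 * 21 mod 31 = 1^2 * 21 = 1*21 = 21
  bit 1 = 0: r = r^2 mod 31 = 21^2 = 7
  bit 2 = 1: r = r^2 * 21 mod 31 = 7^2 * 21 = 18*21 = 6
  -> B = 6
s = B^a = 6^26 mod 31  (bits of 26 = 11010)
  bit 0 = 1: r = r^2 * 6 mod 31 = 1^2 * 6 = 1*6 = 6
  bit 1 = 1: r = r^2 * 6 mod 31 = 6^2 * 6 = 5*6 = 30
  bit 2 = 0: r = r^2 mod 31 = 30^2 = 1
  bit 3 = 1: r = r^2 * 6 mod 31 = 1^2 * 6 = 1*6 = 6
  bit 4 = 0: r = r^2 mod 31 = 6^2 = 5
  -> s = B^a = 5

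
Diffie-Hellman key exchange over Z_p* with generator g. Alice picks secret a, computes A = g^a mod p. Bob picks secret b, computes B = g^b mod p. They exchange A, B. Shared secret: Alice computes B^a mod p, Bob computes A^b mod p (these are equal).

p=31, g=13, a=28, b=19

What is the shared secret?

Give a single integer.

Answer: 9

Derivation:
A = 13^28 mod 31  (bits of 28 = 11100)
  bit 0 = 1: r = r^2 * 13 mod 31 = 1^2 * 13 = 1*13 = 13
  bit 1 = 1: r = r^2 * 13 mod 31 = 13^2 * 13 = 14*13 = 27
  bit 2 = 1: r = r^2 * 13 mod 31 = 27^2 * 13 = 16*13 = 22
  bit 3 = 0: r = r^2 mod 31 = 22^2 = 19
  bit 4 = 0: r = r^2 mod 31 = 19^2 = 20
  -> A = 20
B = 13^19 mod 31  (bits of 19 = 10011)
  bit 0 = 1: r = r^2 * 13 mod 31 = 1^2 * 13 = 1*13 = 13
  bit 1 = 0: r = r^2 mod 31 = 13^2 = 14
  bit 2 = 0: r = r^2 mod 31 = 14^2 = 10
  bit 3 = 1: r = r^2 * 13 mod 31 = 10^2 * 13 = 7*13 = 29
  bit 4 = 1: r = r^2 * 13 mod 31 = 29^2 * 13 = 4*13 = 21
  -> B = 21
s = B^a = 21^28 mod 31  (bits of 28 = 11100)
  bit 0 = 1: r = r^2 * 21 mod 31 = 1^2 * 21 = 1*21 = 21
  bit 1 = 1: r = r^2 * 21 mod 31 = 21^2 * 21 = 7*21 = 23
  bit 2 = 1: r = r^2 * 21 mod 31 = 23^2 * 21 = 2*21 = 11
  bit 3 = 0: r = r^2 mod 31 = 11^2 = 28
  bit 4 = 0: r = r^2 mod 31 = 28^2 = 9
  -> s = B^a = 9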